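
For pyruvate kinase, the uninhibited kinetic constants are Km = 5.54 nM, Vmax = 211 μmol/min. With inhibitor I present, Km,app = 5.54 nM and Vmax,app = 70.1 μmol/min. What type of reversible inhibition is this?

Vmax decreases (211 → 70.1 μmol/min) while Km is unchanged — pure noncompetitive inhibition.

noncompetitive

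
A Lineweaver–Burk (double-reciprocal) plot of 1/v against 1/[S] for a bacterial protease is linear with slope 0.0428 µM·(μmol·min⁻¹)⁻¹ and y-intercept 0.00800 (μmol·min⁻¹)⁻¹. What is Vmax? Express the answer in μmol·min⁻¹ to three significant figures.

125 μmol·min⁻¹

The y-intercept of a Lineweaver–Burk plot equals 1/Vmax, so Vmax = 1/0.00800 = 125 μmol·min⁻¹.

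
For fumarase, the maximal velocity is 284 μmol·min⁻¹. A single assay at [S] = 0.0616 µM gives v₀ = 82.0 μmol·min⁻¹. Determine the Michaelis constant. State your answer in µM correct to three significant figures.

From v = Vmax[S]/(Km+[S]), Km = [S](Vmax − v)/v.
Km = 0.0616 × (284 − 82.0) / 82.0 = 12.44/82.0 = 0.152 µM.

0.152 µM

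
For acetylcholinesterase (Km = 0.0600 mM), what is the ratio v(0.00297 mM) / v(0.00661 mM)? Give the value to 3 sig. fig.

0.475

The fractional saturations are [S]/(Km+[S]) = 0.00661/0.06661 = 0.09923 and 0.00297/0.06297 = 0.04717.
v₂/v₁ is just their ratio: 0.04717/0.09923 = 0.475.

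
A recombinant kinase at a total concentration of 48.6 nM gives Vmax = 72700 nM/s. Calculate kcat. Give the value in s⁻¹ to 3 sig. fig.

1500 s⁻¹

kcat = Vmax/[E]total = 72700 nM/s / 48.6 nM = 1500 s⁻¹.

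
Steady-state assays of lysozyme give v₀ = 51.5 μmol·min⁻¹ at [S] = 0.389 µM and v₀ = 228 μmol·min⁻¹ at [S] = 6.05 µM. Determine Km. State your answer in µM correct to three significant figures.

In reciprocal form, 1/v = (Km/Vmax)·(1/[S]) + 1/Vmax. The two points give (1/[S], 1/v) = (2.571, 0.01942) and (0.1653, 0.004386).
Slope = (0.01942 − 0.004386)/(2.571 − 0.1653) = 0.006249; intercept = 0.01942 − 0.006249×2.571 = 0.003353.
Vmax = 1/intercept = 298 μmol·min⁻¹; Km = slope × Vmax = 0.006249 × 298 = 1.86 µM.

1.86 µM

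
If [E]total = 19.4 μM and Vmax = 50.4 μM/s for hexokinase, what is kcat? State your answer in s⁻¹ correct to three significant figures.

kcat = Vmax/[E]total = 50.4 μM/s / 19.4 μM = 2.60 s⁻¹.

2.60 s⁻¹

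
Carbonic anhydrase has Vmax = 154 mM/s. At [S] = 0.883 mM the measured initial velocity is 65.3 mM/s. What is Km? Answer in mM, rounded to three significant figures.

From v = Vmax[S]/(Km+[S]), Km = [S](Vmax − v)/v.
Km = 0.883 × (154 − 65.3) / 65.3 = 78.32/65.3 = 1.20 mM.

1.20 mM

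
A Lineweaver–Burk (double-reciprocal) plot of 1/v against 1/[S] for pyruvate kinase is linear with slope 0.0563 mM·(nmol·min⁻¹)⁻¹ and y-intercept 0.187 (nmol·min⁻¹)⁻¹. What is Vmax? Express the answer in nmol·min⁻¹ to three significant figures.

5.35 nmol·min⁻¹

The y-intercept of a Lineweaver–Burk plot equals 1/Vmax, so Vmax = 1/0.187 = 5.35 nmol·min⁻¹.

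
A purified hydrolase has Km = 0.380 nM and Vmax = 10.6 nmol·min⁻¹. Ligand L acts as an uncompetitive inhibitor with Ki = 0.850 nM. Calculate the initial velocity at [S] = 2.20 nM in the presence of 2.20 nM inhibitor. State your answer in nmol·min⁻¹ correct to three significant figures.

With α = 1 + [I]/Ki = 1 + 2.20/0.850 = 3.588, the uncompetitive rate law is v = (Vmax/α)·[S] / (Km/α + [S]).
v = (10.6/3.588)×2.20 / (0.380/3.588 + 2.20) = 6.499/2.306 = 2.82 nmol·min⁻¹.

2.82 nmol·min⁻¹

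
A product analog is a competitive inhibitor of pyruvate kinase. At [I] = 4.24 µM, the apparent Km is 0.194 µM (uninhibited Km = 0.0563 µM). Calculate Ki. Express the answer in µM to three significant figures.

Competitive: Km,app = α·Km with α = 1 + [I]/Ki.
α = Km,app/Km = 0.194/0.0563 = 3.446.
Ki = [I]/(α − 1) = 4.24/2.446 = 1.73 µM.

1.73 µM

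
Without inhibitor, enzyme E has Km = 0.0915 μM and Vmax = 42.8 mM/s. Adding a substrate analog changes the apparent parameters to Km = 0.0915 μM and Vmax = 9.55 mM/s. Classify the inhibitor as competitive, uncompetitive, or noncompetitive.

noncompetitive

Vmax decreases (42.8 → 9.55 mM/s) while Km is unchanged — pure noncompetitive inhibition.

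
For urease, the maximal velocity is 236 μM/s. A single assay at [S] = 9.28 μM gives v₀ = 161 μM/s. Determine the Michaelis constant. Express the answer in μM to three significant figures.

From v = Vmax[S]/(Km+[S]), Km = [S](Vmax − v)/v.
Km = 9.28 × (236 − 161) / 161 = 696.0/161 = 4.32 μM.

4.32 μM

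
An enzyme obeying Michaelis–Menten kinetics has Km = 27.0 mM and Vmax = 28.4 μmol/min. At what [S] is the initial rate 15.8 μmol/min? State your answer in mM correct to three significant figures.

33.9 mM

The required fractional saturation is v/Vmax = 15.8/28.4 = 0.5563.
Then [S]/(Km+[S]) = 0.5563 ⇒ [S] = 27.0 × 0.5563/(1 − 0.5563) = 33.9 mM.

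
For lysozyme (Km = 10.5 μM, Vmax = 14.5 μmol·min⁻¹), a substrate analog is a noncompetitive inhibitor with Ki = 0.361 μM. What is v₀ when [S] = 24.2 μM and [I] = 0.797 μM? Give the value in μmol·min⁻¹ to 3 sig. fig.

3.15 μmol·min⁻¹

α = 1 + [I]/Ki = 1 + 0.797/0.361 = 3.208.
For a noncompetitive inhibitor, Vmax is reduced to Vmax/α while Km is unchanged: Km,app = 10.5 μM, Vmax,app = 4.52 μmol·min⁻¹.
v = Vmax,app·[S]/(Km,app + [S]) = 4.52 × 24.2/(10.5 + 24.2) = 3.15 μmol·min⁻¹.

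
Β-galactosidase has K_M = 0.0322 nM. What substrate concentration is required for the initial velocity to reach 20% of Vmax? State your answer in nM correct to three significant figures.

0.00805 nM

v/Vmax = [S]/(Km+[S]) = 0.2, so [S] = Km·0.2/(1 − 0.2) = 0.0322 × 0.2500.
[S] = 0.00805 nM.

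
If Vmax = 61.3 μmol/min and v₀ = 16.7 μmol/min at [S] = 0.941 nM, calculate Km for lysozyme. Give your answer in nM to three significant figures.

2.51 nM

v/Vmax = 16.7/61.3 = 0.2724 = [S]/(Km+[S]).
So Km + [S] = [S]/0.2724 = 3.454 nM, giving Km = 3.454 − 0.941 = 2.51 nM.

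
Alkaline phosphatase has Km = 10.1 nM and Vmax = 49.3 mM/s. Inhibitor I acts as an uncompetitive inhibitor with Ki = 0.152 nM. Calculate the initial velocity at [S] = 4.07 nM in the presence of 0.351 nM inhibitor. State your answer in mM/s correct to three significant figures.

With α = 1 + [I]/Ki = 1 + 0.351/0.152 = 3.309, the uncompetitive rate law is v = (Vmax/α)·[S] / (Km/α + [S]).
v = (49.3/3.309)×4.07 / (10.1/3.309 + 4.07) = 60.63/7.122 = 8.51 mM/s.

8.51 mM/s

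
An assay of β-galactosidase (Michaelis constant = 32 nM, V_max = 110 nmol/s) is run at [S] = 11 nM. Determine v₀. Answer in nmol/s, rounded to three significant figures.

28.1 nmol/s

[S]/(Km+[S]) = 11/43.00 = 0.2558, the fractional saturation.
v = 0.2558 × Vmax = 0.2558 × 110 = 28.1 nmol/s.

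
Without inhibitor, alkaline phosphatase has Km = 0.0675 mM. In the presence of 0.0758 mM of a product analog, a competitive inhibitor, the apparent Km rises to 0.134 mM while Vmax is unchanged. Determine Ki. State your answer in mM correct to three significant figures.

0.0769 mM

Competitive: Km,app = α·Km with α = 1 + [I]/Ki.
α = Km,app/Km = 0.134/0.0675 = 1.985.
Ki = [I]/(α − 1) = 0.0758/0.9852 = 0.0769 mM.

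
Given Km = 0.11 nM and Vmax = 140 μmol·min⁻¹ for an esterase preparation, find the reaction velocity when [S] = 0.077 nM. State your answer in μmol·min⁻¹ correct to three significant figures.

v = Vmax·[S]/(Km + [S]) = 140 × 0.077 / (0.11 + 0.077)
  = 10.78 / 0.1870 = 57.6 μmol·min⁻¹.

57.6 μmol·min⁻¹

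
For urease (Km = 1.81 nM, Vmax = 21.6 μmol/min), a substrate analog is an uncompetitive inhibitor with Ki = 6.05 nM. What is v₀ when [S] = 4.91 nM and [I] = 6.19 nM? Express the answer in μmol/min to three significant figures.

9.03 μmol/min

α = 1 + [I]/Ki = 1 + 6.19/6.05 = 2.023.
For an uncompetitive inhibitor, both parameters are divided by α, giving Vmax/α and Km/α: Km,app = 0.895 nM, Vmax,app = 10.7 μmol/min.
v = Vmax,app·[S]/(Km,app + [S]) = 10.7 × 4.91/(0.895 + 4.91) = 9.03 μmol/min.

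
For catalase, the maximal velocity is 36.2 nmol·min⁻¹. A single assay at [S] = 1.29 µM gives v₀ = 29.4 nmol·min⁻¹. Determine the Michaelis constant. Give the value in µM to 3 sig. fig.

From v = Vmax[S]/(Km+[S]), Km = [S](Vmax − v)/v.
Km = 1.29 × (36.2 − 29.4) / 29.4 = 8.772/29.4 = 0.298 µM.

0.298 µM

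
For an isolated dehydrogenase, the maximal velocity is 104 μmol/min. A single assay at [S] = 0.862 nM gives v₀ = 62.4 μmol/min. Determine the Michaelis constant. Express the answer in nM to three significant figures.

v/Vmax = 62.4/104 = 0.6000 = [S]/(Km+[S]).
So Km + [S] = [S]/0.6000 = 1.437 nM, giving Km = 1.437 − 0.862 = 0.575 nM.

0.575 nM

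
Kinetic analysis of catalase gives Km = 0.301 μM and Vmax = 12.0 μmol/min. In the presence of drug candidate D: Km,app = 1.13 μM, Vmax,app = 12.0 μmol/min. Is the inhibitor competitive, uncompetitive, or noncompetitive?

competitive

Km increases (0.301 → 1.13 μM) while Vmax is unchanged — the hallmark of competitive inhibition.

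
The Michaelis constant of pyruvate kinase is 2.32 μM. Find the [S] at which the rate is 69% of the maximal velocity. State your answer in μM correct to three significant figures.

v/Vmax = [S]/(Km+[S]) = 0.69, so [S] = Km·0.69/(1 − 0.69) = 2.32 × 2.226.
[S] = 5.16 μM.

5.16 μM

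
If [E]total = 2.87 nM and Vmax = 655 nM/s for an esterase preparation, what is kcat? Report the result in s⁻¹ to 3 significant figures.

228 s⁻¹

kcat = Vmax/[E]total = 655 nM/s / 2.87 nM = 228 s⁻¹.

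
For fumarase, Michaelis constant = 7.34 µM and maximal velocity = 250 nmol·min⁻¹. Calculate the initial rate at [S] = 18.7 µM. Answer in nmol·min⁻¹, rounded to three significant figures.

180 nmol·min⁻¹

v = Vmax·[S]/(Km + [S]) = 250 × 18.7 / (7.34 + 18.7)
  = 4675 / 26.04 = 180 nmol·min⁻¹.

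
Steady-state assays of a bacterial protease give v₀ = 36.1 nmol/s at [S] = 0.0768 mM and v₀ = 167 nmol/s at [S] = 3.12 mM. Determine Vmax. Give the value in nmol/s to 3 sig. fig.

184 nmol/s

In reciprocal form, 1/v = (Km/Vmax)·(1/[S]) + 1/Vmax. The two points give (1/[S], 1/v) = (13.02, 0.02770) and (0.3205, 0.005988).
Slope = (0.02770 − 0.005988)/(13.02 − 0.3205) = 0.001710; intercept = 0.02770 − 0.001710×13.02 = 0.005440.
Vmax = 1/intercept = 184 nmol/s; Km = slope × Vmax = 0.001710 × 184 = 0.314 mM.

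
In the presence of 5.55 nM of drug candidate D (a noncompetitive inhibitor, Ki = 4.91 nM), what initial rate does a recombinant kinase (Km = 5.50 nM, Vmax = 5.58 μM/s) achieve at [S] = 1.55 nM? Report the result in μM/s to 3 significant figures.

With α = 1 + [I]/Ki = 1 + 5.55/4.91 = 2.130, the noncompetitive rate law is v = (Vmax/α)·[S] / (Km + [S]).
v = (5.58/2.130)×1.55 / (5.50 + 1.55) = 4.060/7.050 = 0.576 μM/s.

0.576 μM/s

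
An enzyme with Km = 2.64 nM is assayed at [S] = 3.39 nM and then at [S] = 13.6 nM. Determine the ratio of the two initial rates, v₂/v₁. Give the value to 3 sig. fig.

The fractional saturations are [S]/(Km+[S]) = 3.39/6.030 = 0.5622 and 13.6/16.24 = 0.8374.
v₂/v₁ is just their ratio: 0.8374/0.5622 = 1.49.

1.49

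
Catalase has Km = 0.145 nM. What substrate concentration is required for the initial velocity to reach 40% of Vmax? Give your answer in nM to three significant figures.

v/Vmax = [S]/(Km+[S]) = 0.4, so [S] = Km·0.4/(1 − 0.4) = 0.145 × 0.6667.
[S] = 0.0967 nM.

0.0967 nM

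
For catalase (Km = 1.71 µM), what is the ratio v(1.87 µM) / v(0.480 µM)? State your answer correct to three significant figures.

2.38

The fractional saturations are [S]/(Km+[S]) = 0.480/2.190 = 0.2192 and 1.87/3.580 = 0.5223.
v₂/v₁ is just their ratio: 0.5223/0.2192 = 2.38.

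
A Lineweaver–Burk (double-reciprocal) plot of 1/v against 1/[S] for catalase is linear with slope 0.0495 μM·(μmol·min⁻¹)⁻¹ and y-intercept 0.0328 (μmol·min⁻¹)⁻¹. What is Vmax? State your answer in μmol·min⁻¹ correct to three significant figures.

The y-intercept of a Lineweaver–Burk plot equals 1/Vmax, so Vmax = 1/0.0328 = 30.5 μmol·min⁻¹.

30.5 μmol·min⁻¹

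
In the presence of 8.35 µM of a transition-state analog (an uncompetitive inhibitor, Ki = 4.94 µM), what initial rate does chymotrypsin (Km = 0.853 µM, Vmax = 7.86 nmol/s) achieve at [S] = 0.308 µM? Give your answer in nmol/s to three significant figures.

1.44 nmol/s

With α = 1 + [I]/Ki = 1 + 8.35/4.94 = 2.690, the uncompetitive rate law is v = (Vmax/α)·[S] / (Km/α + [S]).
v = (7.86/2.690)×0.308 / (0.853/2.690 + 0.308) = 0.8999/0.6251 = 1.44 nmol/s.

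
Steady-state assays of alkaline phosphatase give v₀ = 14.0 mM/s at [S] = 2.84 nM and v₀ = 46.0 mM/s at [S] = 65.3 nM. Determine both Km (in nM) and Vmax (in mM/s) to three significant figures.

From v = Vmax[S]/(Km+[S]), each point gives Vmax = v(Km+[S])/[S].
Equating: 14.0(Km+2.84)/2.84 = 46.0(Km+65.3)/65.3.
4.930·Km + 14.0 = 0.7044·Km + 46.0, so (4.930 − 0.7044)·Km = 46.0 − 14.0.
Km = 32.00/4.225 = 7.57 nM; then Vmax = 14.0(7.57+2.84)/2.84 = 51.3 mM/s.

Km = 7.57 nM; Vmax = 51.3 mM/s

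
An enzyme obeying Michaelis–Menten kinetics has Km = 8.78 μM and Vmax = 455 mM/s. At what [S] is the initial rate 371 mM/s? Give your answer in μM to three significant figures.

Rearranging v = Vmax[S]/(Km+[S]) gives [S] = Km·v/(Vmax − v).
[S] = 8.78 × 371 / (455 − 371) = 3257/84.00 = 38.8 μM.

38.8 μM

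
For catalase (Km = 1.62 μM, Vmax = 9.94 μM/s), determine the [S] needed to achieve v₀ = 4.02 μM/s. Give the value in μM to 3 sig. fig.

Rearranging v = Vmax[S]/(Km+[S]) gives [S] = Km·v/(Vmax − v).
[S] = 1.62 × 4.02 / (9.94 − 4.02) = 6.512/5.920 = 1.10 μM.

1.10 μM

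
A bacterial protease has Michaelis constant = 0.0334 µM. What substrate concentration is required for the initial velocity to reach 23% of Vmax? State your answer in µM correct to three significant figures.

0.00998 µM

v/Vmax = [S]/(Km+[S]) = 0.23, so [S] = Km·0.23/(1 − 0.23) = 0.0334 × 0.2987.
[S] = 0.00998 µM.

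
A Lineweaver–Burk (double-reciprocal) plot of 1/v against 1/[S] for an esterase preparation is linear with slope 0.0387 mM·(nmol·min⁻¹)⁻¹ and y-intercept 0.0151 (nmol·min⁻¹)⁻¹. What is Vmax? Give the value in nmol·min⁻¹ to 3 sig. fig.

66.2 nmol·min⁻¹

The y-intercept of a Lineweaver–Burk plot equals 1/Vmax, so Vmax = 1/0.0151 = 66.2 nmol·min⁻¹.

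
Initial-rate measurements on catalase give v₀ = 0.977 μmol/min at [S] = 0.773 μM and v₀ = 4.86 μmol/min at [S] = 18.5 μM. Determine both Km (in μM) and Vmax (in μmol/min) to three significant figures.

Km = 3.88 μM; Vmax = 5.88 μmol/min

In reciprocal form, 1/v = (Km/Vmax)·(1/[S]) + 1/Vmax. The two points give (1/[S], 1/v) = (1.294, 1.024) and (0.05405, 0.2058).
Slope = (1.024 − 0.2058)/(1.294 − 0.05405) = 0.6597; intercept = 1.024 − 0.6597×1.294 = 0.1701.
Vmax = 1/intercept = 5.88 μmol/min; Km = slope × Vmax = 0.6597 × 5.88 = 3.88 μM.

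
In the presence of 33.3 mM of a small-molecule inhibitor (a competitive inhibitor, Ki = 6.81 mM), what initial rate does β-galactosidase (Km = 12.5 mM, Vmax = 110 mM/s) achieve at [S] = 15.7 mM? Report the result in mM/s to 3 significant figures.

19.3 mM/s

With α = 1 + [I]/Ki = 1 + 33.3/6.81 = 5.890, the competitive rate law is v = Vmax[S] / (αKm + [S]).
v = 110×15.7 / (5.890×12.5 + 15.7) = 1727/89.32 = 19.3 mM/s.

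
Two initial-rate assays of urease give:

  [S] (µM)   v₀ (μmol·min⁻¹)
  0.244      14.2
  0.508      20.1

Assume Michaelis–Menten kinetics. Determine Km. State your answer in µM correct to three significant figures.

From v = Vmax[S]/(Km+[S]), each point gives Vmax = v(Km+[S])/[S].
Equating: 14.2(Km+0.244)/0.244 = 20.1(Km+0.508)/0.508.
58.20·Km + 14.2 = 39.57·Km + 20.1, so (58.20 − 39.57)·Km = 20.1 − 14.2.
Km = 5.900/18.63 = 0.317 µM; then Vmax = 14.2(0.317+0.244)/0.244 = 32.6 μmol·min⁻¹.

0.317 µM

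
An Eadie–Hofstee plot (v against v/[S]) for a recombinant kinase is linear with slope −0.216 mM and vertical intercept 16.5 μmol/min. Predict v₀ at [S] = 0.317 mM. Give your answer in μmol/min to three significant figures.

In the Eadie–Hofstee form v = Vmax − Km·(v/[S]), the slope is −Km and the intercept is Vmax, so Km = 0.216 mM and Vmax = 16.5 μmol/min.
v = 16.5 × 0.317/(0.216 + 0.317) = 9.81 μmol/min.

9.81 μmol/min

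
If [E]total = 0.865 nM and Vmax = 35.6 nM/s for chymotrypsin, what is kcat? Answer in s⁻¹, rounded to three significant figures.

kcat = Vmax/[E]total = 35.6 nM/s / 0.865 nM = 41.2 s⁻¹.

41.2 s⁻¹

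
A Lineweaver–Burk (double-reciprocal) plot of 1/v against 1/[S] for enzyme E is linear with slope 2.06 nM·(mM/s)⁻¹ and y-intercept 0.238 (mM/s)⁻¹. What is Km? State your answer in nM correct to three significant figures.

8.66 nM

y-intercept = 1/Vmax ⇒ Vmax = 4.20 mM/s; slope = Km/Vmax ⇒ Km = slope × Vmax.
Km = 2.06 × 4.20 = 8.66 nM.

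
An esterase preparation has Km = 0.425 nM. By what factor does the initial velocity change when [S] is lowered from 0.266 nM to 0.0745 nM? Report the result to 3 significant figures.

0.387

Since Vmax cancels, v₂/v₁ = [S]₂(Km+[S]₁) / [S]₁(Km+[S]₂).
= 0.0745×(0.425+0.266) / (0.266×(0.425+0.0745)) = 0.05148/0.1329 = 0.387.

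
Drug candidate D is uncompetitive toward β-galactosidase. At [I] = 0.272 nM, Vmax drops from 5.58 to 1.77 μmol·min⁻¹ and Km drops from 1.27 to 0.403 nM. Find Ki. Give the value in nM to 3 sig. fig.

Uncompetitive: Vmax,app = Vmax/α (and Km,app = Km/α) with α = 1 + [I]/Ki.
α = Vmax/Vmax,app = 5.58/1.77 = 3.153.
Since α = 1 + [I]/Ki, [I]/Ki = 3.153 − 1 = 2.153 and Ki = 0.272/2.153 = 0.126 nM.

0.126 nM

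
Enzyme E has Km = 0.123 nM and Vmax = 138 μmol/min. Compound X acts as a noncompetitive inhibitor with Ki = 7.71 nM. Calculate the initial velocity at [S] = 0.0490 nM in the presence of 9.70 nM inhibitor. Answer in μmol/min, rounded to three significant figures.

With α = 1 + [I]/Ki = 1 + 9.70/7.71 = 2.258, the noncompetitive rate law is v = (Vmax/α)·[S] / (Km + [S]).
v = (138/2.258)×0.0490 / (0.123 + 0.0490) = 2.995/0.1720 = 17.4 μmol/min.

17.4 μmol/min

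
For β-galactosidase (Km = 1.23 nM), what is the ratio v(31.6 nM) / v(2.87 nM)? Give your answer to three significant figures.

The fractional saturations are [S]/(Km+[S]) = 2.87/4.100 = 0.7000 and 31.6/32.83 = 0.9625.
v₂/v₁ is just their ratio: 0.9625/0.7000 = 1.38.

1.38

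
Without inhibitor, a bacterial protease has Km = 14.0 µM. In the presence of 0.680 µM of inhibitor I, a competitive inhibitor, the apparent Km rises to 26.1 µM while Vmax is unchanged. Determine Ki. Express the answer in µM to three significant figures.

Competitive: Km,app = α·Km with α = 1 + [I]/Ki.
α = Km,app/Km = 26.1/14.0 = 1.864.
Ki = [I]/(α − 1) = 0.680/0.8643 = 0.787 µM.

0.787 µM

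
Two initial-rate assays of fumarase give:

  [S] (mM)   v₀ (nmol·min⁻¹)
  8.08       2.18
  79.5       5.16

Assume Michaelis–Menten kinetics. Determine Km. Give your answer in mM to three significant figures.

14.5 mM

In reciprocal form, 1/v = (Km/Vmax)·(1/[S]) + 1/Vmax. The two points give (1/[S], 1/v) = (0.1238, 0.4587) and (0.01258, 0.1938).
Slope = (0.4587 − 0.1938)/(0.1238 − 0.01258) = 2.383; intercept = 0.4587 − 2.383×0.1238 = 0.1638.
Vmax = 1/intercept = 6.10 nmol·min⁻¹; Km = slope × Vmax = 2.383 × 6.10 = 14.5 mM.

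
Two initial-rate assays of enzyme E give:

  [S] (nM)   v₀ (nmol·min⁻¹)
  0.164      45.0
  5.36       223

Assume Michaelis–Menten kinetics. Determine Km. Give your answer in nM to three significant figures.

0.765 nM

In reciprocal form, 1/v = (Km/Vmax)·(1/[S]) + 1/Vmax. The two points give (1/[S], 1/v) = (6.098, 0.02222) and (0.1866, 0.004484).
Slope = (0.02222 − 0.004484)/(6.098 − 0.1866) = 0.003001; intercept = 0.02222 − 0.003001×6.098 = 0.003924.
Vmax = 1/intercept = 255 nmol·min⁻¹; Km = slope × Vmax = 0.003001 × 255 = 0.765 nM.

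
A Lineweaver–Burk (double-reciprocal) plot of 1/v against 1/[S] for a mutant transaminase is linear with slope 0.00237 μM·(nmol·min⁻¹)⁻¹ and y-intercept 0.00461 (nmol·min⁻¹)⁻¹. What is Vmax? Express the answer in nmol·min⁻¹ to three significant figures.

217 nmol·min⁻¹

The y-intercept of a Lineweaver–Burk plot equals 1/Vmax, so Vmax = 1/0.00461 = 217 nmol·min⁻¹.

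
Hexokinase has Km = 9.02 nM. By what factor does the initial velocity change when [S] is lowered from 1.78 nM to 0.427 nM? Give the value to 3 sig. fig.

Since Vmax cancels, v₂/v₁ = [S]₂(Km+[S]₁) / [S]₁(Km+[S]₂).
= 0.427×(9.02+1.78) / (1.78×(9.02+0.427)) = 4.612/16.82 = 0.274.

0.274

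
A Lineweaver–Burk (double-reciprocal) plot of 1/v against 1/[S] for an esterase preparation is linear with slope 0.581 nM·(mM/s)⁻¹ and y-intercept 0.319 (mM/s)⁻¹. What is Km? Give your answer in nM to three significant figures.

1.82 nM

y-intercept = 1/Vmax ⇒ Vmax = 3.13 mM/s; slope = Km/Vmax ⇒ Km = slope × Vmax.
Km = 0.581 × 3.13 = 1.82 nM.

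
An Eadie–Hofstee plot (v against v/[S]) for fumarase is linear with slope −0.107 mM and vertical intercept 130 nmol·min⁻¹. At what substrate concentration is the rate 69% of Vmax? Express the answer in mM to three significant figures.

The Eadie–Hofstee slope gives Km = 0.107 mM (slope = −Km).
v/Vmax = [S]/(Km+[S]) = 0.69 ⇒ [S] = Km·0.69/(1−0.69) = 0.107 × 2.226 = 0.238 mM.

0.238 mM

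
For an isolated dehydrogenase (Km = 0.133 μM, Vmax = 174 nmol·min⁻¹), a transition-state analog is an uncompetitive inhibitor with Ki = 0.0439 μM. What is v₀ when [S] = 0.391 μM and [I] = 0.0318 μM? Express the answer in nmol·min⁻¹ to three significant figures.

84.3 nmol·min⁻¹

α = 1 + [I]/Ki = 1 + 0.0318/0.0439 = 1.724.
For an uncompetitive inhibitor, both parameters are divided by α, giving Vmax/α and Km/α: Km,app = 0.0771 μM, Vmax,app = 101 nmol·min⁻¹.
v = Vmax,app·[S]/(Km,app + [S]) = 101 × 0.391/(0.0771 + 0.391) = 84.3 nmol·min⁻¹.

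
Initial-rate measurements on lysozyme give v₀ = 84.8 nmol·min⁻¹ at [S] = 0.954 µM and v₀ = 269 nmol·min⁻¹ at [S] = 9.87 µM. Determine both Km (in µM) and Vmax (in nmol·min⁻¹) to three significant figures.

Km = 2.99 µM; Vmax = 350 nmol·min⁻¹

From v = Vmax[S]/(Km+[S]), each point gives Vmax = v(Km+[S])/[S].
Equating: 84.8(Km+0.954)/0.954 = 269(Km+9.87)/9.87.
88.89·Km + 84.8 = 27.25·Km + 269, so (88.89 − 27.25)·Km = 269 − 84.8.
Km = 184.2/61.63 = 2.99 µM; then Vmax = 84.8(2.99+0.954)/0.954 = 350 nmol·min⁻¹.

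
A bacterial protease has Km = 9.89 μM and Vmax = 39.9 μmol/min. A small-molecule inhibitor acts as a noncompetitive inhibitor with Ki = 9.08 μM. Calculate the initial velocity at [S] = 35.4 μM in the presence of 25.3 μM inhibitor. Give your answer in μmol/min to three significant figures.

α = 1 + [I]/Ki = 1 + 25.3/9.08 = 3.786.
For a noncompetitive inhibitor, Vmax is reduced to Vmax/α while Km is unchanged: Km,app = 9.89 μM, Vmax,app = 10.5 μmol/min.
v = Vmax,app·[S]/(Km,app + [S]) = 10.5 × 35.4/(9.89 + 35.4) = 8.24 μmol/min.

8.24 μmol/min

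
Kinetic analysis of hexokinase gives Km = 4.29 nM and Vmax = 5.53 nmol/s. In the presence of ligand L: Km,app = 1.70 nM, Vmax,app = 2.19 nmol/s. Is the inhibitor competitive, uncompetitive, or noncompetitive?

uncompetitive

Both Km and Vmax decrease by the same factor (~2.53-fold) — characteristic of uncompetitive inhibition.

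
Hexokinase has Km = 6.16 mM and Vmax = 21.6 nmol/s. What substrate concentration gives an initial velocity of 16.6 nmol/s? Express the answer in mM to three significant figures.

20.5 mM

The required fractional saturation is v/Vmax = 16.6/21.6 = 0.7685.
Then [S]/(Km+[S]) = 0.7685 ⇒ [S] = 6.16 × 0.7685/(1 − 0.7685) = 20.5 mM.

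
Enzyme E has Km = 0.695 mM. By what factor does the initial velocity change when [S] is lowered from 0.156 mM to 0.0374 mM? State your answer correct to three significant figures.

Since Vmax cancels, v₂/v₁ = [S]₂(Km+[S]₁) / [S]₁(Km+[S]₂).
= 0.0374×(0.695+0.156) / (0.156×(0.695+0.0374)) = 0.03183/0.1143 = 0.279.

0.279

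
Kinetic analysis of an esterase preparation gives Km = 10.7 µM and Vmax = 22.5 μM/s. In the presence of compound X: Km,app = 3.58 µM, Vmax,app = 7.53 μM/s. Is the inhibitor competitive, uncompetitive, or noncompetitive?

Both Km and Vmax decrease by the same factor (~2.99-fold) — characteristic of uncompetitive inhibition.

uncompetitive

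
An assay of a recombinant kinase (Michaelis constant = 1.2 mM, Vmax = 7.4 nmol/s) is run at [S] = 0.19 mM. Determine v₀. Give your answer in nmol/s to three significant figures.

1.01 nmol/s

v = Vmax·[S]/(Km + [S]) = 7.4 × 0.19 / (1.2 + 0.19)
  = 1.406 / 1.390 = 1.01 nmol/s.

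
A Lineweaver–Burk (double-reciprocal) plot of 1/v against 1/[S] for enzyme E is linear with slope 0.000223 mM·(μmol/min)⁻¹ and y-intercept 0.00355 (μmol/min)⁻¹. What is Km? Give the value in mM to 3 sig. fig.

y-intercept = 1/Vmax ⇒ Vmax = 282 μmol/min; slope = Km/Vmax ⇒ Km = slope × Vmax.
Km = 0.000223 × 282 = 0.0628 mM.

0.0628 mM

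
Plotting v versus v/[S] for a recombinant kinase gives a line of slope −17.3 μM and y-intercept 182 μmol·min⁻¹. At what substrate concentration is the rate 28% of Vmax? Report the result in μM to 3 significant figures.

The Eadie–Hofstee slope gives Km = 17.3 μM (slope = −Km).
v/Vmax = [S]/(Km+[S]) = 0.28 ⇒ [S] = Km·0.28/(1−0.28) = 17.3 × 0.3889 = 6.73 μM.

6.73 μM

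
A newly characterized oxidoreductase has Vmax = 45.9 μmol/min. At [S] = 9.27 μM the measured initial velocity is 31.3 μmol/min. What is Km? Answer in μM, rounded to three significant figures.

4.32 μM

v/Vmax = 31.3/45.9 = 0.6819 = [S]/(Km+[S]).
So Km + [S] = [S]/0.6819 = 13.59 μM, giving Km = 13.59 − 9.27 = 4.32 μM.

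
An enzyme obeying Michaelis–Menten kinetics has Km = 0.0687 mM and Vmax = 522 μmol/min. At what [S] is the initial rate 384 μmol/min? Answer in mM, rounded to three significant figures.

0.191 mM

The required fractional saturation is v/Vmax = 384/522 = 0.7356.
Then [S]/(Km+[S]) = 0.7356 ⇒ [S] = 0.0687 × 0.7356/(1 − 0.7356) = 0.191 mM.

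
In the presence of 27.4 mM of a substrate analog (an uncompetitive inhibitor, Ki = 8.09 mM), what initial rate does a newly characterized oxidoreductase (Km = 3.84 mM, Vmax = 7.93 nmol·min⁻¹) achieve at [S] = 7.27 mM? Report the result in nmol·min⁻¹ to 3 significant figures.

α = 1 + [I]/Ki = 1 + 27.4/8.09 = 4.387.
For an uncompetitive inhibitor, both parameters are divided by α, giving Vmax/α and Km/α: Km,app = 0.875 mM, Vmax,app = 1.81 nmol·min⁻¹.
v = Vmax,app·[S]/(Km,app + [S]) = 1.81 × 7.27/(0.875 + 7.27) = 1.61 nmol·min⁻¹.

1.61 nmol·min⁻¹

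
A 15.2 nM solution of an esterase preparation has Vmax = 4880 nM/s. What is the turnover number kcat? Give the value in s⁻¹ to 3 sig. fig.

321 s⁻¹

kcat = Vmax/[E]total = 4880 nM/s / 15.2 nM = 321 s⁻¹.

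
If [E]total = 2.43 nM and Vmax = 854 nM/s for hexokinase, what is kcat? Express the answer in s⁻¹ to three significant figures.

351 s⁻¹

kcat = Vmax/[E]total = 854 nM/s / 2.43 nM = 351 s⁻¹.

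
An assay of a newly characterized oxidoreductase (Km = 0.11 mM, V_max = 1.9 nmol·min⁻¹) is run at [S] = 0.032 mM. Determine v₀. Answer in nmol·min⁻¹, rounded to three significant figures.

0.428 nmol·min⁻¹

v = Vmax·[S]/(Km + [S]) = 1.9 × 0.032 / (0.11 + 0.032)
  = 0.06080 / 0.1420 = 0.428 nmol·min⁻¹.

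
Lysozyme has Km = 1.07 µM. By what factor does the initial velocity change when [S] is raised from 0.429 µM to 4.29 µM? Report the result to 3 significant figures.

2.80

Since Vmax cancels, v₂/v₁ = [S]₂(Km+[S]₁) / [S]₁(Km+[S]₂).
= 4.29×(1.07+0.429) / (0.429×(1.07+4.29)) = 6.431/2.299 = 2.80.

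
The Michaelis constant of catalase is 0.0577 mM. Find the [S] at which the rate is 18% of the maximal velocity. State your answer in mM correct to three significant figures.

v/Vmax = [S]/(Km+[S]) = 0.18, so [S] = Km·0.18/(1 − 0.18) = 0.0577 × 0.2195.
[S] = 0.0127 mM.

0.0127 mM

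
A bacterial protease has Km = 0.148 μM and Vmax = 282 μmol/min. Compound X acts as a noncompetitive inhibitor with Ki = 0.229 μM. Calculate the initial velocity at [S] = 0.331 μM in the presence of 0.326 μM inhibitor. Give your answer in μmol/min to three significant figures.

With α = 1 + [I]/Ki = 1 + 0.326/0.229 = 2.424, the noncompetitive rate law is v = (Vmax/α)·[S] / (Km + [S]).
v = (282/2.424)×0.331 / (0.148 + 0.331) = 38.51/0.4790 = 80.4 μmol/min.

80.4 μmol/min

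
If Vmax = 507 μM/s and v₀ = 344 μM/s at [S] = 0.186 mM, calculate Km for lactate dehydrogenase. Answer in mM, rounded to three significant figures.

v/Vmax = 344/507 = 0.6785 = [S]/(Km+[S]).
So Km + [S] = [S]/0.6785 = 0.2741 mM, giving Km = 0.2741 − 0.186 = 0.0881 mM.

0.0881 mM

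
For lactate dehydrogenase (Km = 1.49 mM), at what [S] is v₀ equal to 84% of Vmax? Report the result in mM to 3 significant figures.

v/Vmax = [S]/(Km+[S]) = 0.84, so [S] = Km·0.84/(1 − 0.84) = 1.49 × 5.250.
[S] = 7.82 mM.

7.82 mM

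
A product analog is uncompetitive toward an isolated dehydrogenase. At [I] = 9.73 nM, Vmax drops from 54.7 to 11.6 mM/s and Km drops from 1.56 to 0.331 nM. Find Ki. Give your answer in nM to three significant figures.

Uncompetitive: Vmax,app = Vmax/α (and Km,app = Km/α) with α = 1 + [I]/Ki.
α = Vmax/Vmax,app = 54.7/11.6 = 4.716.
Ki = [I]/(α − 1) = 9.73/3.716 = 2.62 nM.

2.62 nM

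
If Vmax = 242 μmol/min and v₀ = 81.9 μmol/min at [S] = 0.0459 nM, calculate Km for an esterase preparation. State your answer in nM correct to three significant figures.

0.0897 nM

v/Vmax = 81.9/242 = 0.3384 = [S]/(Km+[S]).
So Km + [S] = [S]/0.3384 = 0.1356 nM, giving Km = 0.1356 − 0.0459 = 0.0897 nM.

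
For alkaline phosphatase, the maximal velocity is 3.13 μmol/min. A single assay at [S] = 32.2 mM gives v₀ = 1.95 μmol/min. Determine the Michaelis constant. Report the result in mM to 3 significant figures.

From v = Vmax[S]/(Km+[S]), Km = [S](Vmax − v)/v.
Km = 32.2 × (3.13 − 1.95) / 1.95 = 38.00/1.95 = 19.5 mM.

19.5 mM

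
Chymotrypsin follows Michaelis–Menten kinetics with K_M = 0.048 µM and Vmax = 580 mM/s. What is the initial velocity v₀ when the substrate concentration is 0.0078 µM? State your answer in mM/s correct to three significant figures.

v = Vmax·[S]/(Km + [S]) = 580 × 0.0078 / (0.048 + 0.0078)
  = 4.524 / 0.05580 = 81.1 mM/s.

81.1 mM/s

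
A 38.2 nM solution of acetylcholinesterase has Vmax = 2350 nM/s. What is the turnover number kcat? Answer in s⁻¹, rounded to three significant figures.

kcat = Vmax/[E]total = 2350 nM/s / 38.2 nM = 61.5 s⁻¹.

61.5 s⁻¹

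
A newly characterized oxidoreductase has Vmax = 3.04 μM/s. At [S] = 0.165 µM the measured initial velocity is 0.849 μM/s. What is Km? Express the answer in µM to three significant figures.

From v = Vmax[S]/(Km+[S]), Km = [S](Vmax − v)/v.
Km = 0.165 × (3.04 − 0.849) / 0.849 = 0.3615/0.849 = 0.426 µM.

0.426 µM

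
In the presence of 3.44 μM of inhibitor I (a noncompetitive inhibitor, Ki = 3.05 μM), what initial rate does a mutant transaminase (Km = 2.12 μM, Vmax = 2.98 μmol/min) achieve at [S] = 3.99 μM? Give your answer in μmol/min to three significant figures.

0.915 μmol/min

α = 1 + [I]/Ki = 1 + 3.44/3.05 = 2.128.
For a noncompetitive inhibitor, Vmax is reduced to Vmax/α while Km is unchanged: Km,app = 2.12 μM, Vmax,app = 1.40 μmol/min.
v = Vmax,app·[S]/(Km,app + [S]) = 1.40 × 3.99/(2.12 + 3.99) = 0.915 μmol/min.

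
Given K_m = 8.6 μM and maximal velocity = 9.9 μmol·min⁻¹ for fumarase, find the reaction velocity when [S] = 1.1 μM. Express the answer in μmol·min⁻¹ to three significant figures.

1.12 μmol·min⁻¹

[S]/(Km+[S]) = 1.1/9.700 = 0.1134, the fractional saturation.
v = 0.1134 × Vmax = 0.1134 × 9.9 = 1.12 μmol·min⁻¹.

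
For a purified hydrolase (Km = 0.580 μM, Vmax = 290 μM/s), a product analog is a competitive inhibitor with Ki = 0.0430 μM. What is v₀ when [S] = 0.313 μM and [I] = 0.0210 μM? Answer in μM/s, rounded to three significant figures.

α = 1 + [I]/Ki = 1 + 0.0210/0.0430 = 1.488.
For a competitive inhibitor, Vmax is unchanged and the apparent Km becomes α·Km: Km,app = 0.863 μM, Vmax,app = 290 μM/s.
v = Vmax,app·[S]/(Km,app + [S]) = 290 × 0.313/(0.863 + 0.313) = 77.2 μM/s.

77.2 μM/s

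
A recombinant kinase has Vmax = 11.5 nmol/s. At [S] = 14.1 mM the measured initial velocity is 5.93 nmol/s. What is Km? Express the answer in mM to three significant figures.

13.2 mM

v/Vmax = 5.93/11.5 = 0.5157 = [S]/(Km+[S]).
So Km + [S] = [S]/0.5157 = 27.34 mM, giving Km = 27.34 − 14.1 = 13.2 mM.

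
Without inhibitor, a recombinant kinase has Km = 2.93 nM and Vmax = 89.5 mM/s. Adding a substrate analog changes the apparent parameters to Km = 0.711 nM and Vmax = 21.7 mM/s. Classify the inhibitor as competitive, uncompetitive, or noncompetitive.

uncompetitive

Both Km and Vmax decrease by the same factor (~4.12-fold) — characteristic of uncompetitive inhibition.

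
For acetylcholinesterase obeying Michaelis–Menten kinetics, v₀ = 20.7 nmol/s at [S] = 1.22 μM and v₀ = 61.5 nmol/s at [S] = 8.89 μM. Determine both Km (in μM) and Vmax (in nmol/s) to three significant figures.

Km = 4.06 μM; Vmax = 89.6 nmol/s

In reciprocal form, 1/v = (Km/Vmax)·(1/[S]) + 1/Vmax. The two points give (1/[S], 1/v) = (0.8197, 0.04831) and (0.1125, 0.01626).
Slope = (0.04831 − 0.01626)/(0.8197 − 0.1125) = 0.04532; intercept = 0.04831 − 0.04532×0.8197 = 0.01116.
Vmax = 1/intercept = 89.6 nmol/s; Km = slope × Vmax = 0.04532 × 89.6 = 4.06 μM.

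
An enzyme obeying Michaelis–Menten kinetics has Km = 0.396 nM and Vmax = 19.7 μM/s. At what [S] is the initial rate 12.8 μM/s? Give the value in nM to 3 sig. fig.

0.735 nM

Rearranging v = Vmax[S]/(Km+[S]) gives [S] = Km·v/(Vmax − v).
[S] = 0.396 × 12.8 / (19.7 − 12.8) = 5.069/6.900 = 0.735 nM.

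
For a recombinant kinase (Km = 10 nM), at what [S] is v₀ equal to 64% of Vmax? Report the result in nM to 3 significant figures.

17.8 nM

v/Vmax = [S]/(Km+[S]) = 0.64, so [S] = Km·0.64/(1 − 0.64) = 10 × 1.778.
[S] = 17.8 nM.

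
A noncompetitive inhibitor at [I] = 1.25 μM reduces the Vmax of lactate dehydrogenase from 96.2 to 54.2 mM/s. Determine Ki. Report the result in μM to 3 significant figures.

Noncompetitive: Vmax,app = Vmax/α with α = 1 + [I]/Ki.
α = Vmax/Vmax,app = 96.2/54.2 = 1.775.
Since α = 1 + [I]/Ki, [I]/Ki = 1.775 − 1 = 0.7749 and Ki = 1.25/0.7749 = 1.61 μM.

1.61 μM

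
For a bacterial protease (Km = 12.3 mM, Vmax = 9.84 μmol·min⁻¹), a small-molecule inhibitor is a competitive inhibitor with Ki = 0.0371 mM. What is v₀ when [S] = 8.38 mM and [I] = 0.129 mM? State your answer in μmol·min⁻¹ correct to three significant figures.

1.30 μmol·min⁻¹

α = 1 + [I]/Ki = 1 + 0.129/0.0371 = 4.477.
For a competitive inhibitor, Vmax is unchanged and the apparent Km becomes α·Km: Km,app = 55.1 mM, Vmax,app = 9.84 μmol·min⁻¹.
v = Vmax,app·[S]/(Km,app + [S]) = 9.84 × 8.38/(55.1 + 8.38) = 1.30 μmol·min⁻¹.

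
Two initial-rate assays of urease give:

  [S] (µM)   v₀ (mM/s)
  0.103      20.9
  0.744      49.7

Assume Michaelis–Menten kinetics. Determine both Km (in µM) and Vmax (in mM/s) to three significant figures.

From v = Vmax[S]/(Km+[S]), each point gives Vmax = v(Km+[S])/[S].
Equating: 20.9(Km+0.103)/0.103 = 49.7(Km+0.744)/0.744.
202.9·Km + 20.9 = 66.80·Km + 49.7, so (202.9 − 66.80)·Km = 49.7 − 20.9.
Km = 28.80/136.1 = 0.212 µM; then Vmax = 20.9(0.212+0.103)/0.103 = 63.8 mM/s.

Km = 0.212 µM; Vmax = 63.8 mM/s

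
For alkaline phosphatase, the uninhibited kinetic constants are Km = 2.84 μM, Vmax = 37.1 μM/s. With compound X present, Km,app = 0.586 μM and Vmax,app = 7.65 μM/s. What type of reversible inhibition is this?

uncompetitive

Both Km and Vmax decrease by the same factor (~4.85-fold) — characteristic of uncompetitive inhibition.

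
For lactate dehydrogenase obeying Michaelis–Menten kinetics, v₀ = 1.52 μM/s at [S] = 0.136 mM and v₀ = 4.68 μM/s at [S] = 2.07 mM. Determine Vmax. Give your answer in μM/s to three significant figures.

From v = Vmax[S]/(Km+[S]), each point gives Vmax = v(Km+[S])/[S].
Equating: 1.52(Km+0.136)/0.136 = 4.68(Km+2.07)/2.07.
11.18·Km + 1.52 = 2.261·Km + 4.68, so (11.18 − 2.261)·Km = 4.68 − 1.52.
Km = 3.160/8.916 = 0.354 mM; then Vmax = 1.52(0.354+0.136)/0.136 = 5.48 μM/s.

5.48 μM/s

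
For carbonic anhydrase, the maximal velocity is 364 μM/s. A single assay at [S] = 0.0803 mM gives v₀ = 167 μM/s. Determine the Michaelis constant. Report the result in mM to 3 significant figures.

0.0947 mM

From v = Vmax[S]/(Km+[S]), Km = [S](Vmax − v)/v.
Km = 0.0803 × (364 − 167) / 167 = 15.82/167 = 0.0947 mM.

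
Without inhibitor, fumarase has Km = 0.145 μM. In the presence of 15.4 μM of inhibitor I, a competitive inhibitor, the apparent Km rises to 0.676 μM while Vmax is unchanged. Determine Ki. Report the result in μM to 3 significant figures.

4.21 μM

Competitive: Km,app = α·Km with α = 1 + [I]/Ki.
α = Km,app/Km = 0.676/0.145 = 4.662.
Since α = 1 + [I]/Ki, [I]/Ki = 4.662 − 1 = 3.662 and Ki = 15.4/3.662 = 4.21 μM.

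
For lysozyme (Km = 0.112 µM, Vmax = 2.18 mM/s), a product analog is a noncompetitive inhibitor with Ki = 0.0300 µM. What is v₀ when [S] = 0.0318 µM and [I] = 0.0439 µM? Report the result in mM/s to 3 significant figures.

α = 1 + [I]/Ki = 1 + 0.0439/0.0300 = 2.463.
For a noncompetitive inhibitor, Vmax is reduced to Vmax/α while Km is unchanged: Km,app = 0.112 µM, Vmax,app = 0.885 mM/s.
v = Vmax,app·[S]/(Km,app + [S]) = 0.885 × 0.0318/(0.112 + 0.0318) = 0.196 mM/s.

0.196 mM/s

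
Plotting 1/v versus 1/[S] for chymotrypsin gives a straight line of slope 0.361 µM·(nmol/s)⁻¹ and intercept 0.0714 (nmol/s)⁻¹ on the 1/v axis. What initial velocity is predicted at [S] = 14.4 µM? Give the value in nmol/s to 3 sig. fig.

The y-intercept is 1/Vmax, so Vmax = 1/0.0714 = 14.0 nmol/s.
The slope is Km/Vmax, so Km = 0.361 × 14.0 = 5.06 µM.
Then v = 14.0 × 14.4/(5.06 + 14.4) = 10.4 nmol/s.

10.4 nmol/s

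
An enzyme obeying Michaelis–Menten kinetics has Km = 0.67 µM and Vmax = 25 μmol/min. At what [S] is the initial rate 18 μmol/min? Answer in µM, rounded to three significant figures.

1.72 µM

Rearranging v = Vmax[S]/(Km+[S]) gives [S] = Km·v/(Vmax − v).
[S] = 0.67 × 18 / (25 − 18) = 12.06/7.000 = 1.72 µM.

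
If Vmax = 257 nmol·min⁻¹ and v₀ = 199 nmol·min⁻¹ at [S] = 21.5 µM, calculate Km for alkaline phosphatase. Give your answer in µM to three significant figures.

6.27 µM

From v = Vmax[S]/(Km+[S]), Km = [S](Vmax − v)/v.
Km = 21.5 × (257 − 199) / 199 = 1247/199 = 6.27 µM.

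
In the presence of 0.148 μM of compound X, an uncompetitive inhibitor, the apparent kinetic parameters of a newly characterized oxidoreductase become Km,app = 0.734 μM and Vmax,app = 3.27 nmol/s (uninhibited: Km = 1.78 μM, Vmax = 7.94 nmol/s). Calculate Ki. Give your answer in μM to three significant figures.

Uncompetitive: Vmax,app = Vmax/α (and Km,app = Km/α) with α = 1 + [I]/Ki.
α = Vmax/Vmax,app = 7.94/3.27 = 2.428.
Ki = [I]/(α − 1) = 0.148/1.428 = 0.104 μM.

0.104 μM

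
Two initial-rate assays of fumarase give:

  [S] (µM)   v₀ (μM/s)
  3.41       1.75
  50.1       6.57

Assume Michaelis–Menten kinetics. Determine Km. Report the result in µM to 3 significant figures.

In reciprocal form, 1/v = (Km/Vmax)·(1/[S]) + 1/Vmax. The two points give (1/[S], 1/v) = (0.2933, 0.5714) and (0.01996, 0.1522).
Slope = (0.5714 − 0.1522)/(0.2933 − 0.01996) = 1.534; intercept = 0.5714 − 1.534×0.2933 = 0.1216.
Vmax = 1/intercept = 8.22 μM/s; Km = slope × Vmax = 1.534 × 8.22 = 12.6 µM.

12.6 µM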